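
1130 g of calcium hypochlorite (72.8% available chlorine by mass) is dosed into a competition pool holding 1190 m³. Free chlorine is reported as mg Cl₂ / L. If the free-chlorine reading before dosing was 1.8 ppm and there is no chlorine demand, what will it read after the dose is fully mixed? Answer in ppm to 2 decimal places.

2.49 ppm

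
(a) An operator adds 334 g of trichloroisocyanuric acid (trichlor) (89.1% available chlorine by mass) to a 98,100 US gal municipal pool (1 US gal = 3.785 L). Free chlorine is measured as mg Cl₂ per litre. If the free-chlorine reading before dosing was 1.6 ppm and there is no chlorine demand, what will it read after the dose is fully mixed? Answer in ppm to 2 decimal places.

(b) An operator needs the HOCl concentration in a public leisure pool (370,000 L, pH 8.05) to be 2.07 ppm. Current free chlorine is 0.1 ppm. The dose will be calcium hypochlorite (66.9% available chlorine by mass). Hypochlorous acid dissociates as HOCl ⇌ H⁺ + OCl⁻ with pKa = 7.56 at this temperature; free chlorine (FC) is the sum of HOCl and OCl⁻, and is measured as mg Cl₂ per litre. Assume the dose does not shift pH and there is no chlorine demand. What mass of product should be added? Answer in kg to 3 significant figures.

(a) 2.40 ppm; (b) 4.63 kg

(a) Volume: 98,100 US gal × 3.785 L/gal = 371,308 L.
(a) Available chlorine delivered: 334 g × 0.891 = 297.6 g as Cl₂.
(a) Concentration rise: 297.6 g / 371,308 L = 0.8015 mg/L = 0.80 ppm.
(a) Final FC: 1.6 + 0.80 = 2.40 ppm.

(b) [OCl⁻]/[HOCl] = 10^(pH − pKa) = 10^(8.05 − 7.56) = 3.09; fraction as HOCl = 1/(1 + 3.09) = 0.2445.
(b) Free chlorine required for 2.07 ppm HOCl: 2.07 / 0.2445 = 8.467 ppm.
(b) FC to add: 8.467 − 0.1 = 8.367 mg/L as Cl₂.
(b) Cl₂ equivalent: 8.367 mg/L × 370,000 L = 3096 g.
(b) Product at 66.9% available Cl: 3096 / 0.669 = 4627 g.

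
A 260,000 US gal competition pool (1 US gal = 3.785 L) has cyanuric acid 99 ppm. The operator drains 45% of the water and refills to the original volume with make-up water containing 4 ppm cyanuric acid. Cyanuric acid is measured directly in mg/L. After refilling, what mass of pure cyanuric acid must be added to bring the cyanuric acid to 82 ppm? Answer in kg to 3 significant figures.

Volume: 260,000 US gal × 3.785 L/gal = 984,100 L.
After draining 45% and refilling: 99 × 0.55 + 4 × 0.45 = 56.25 ppm.
Deficit to target: 82 − 56.25 = 25.75 mg/L.
Mass: 25.75 mg/L × 984,100 L = 25,340 g cyanuric acid.

25.3 kg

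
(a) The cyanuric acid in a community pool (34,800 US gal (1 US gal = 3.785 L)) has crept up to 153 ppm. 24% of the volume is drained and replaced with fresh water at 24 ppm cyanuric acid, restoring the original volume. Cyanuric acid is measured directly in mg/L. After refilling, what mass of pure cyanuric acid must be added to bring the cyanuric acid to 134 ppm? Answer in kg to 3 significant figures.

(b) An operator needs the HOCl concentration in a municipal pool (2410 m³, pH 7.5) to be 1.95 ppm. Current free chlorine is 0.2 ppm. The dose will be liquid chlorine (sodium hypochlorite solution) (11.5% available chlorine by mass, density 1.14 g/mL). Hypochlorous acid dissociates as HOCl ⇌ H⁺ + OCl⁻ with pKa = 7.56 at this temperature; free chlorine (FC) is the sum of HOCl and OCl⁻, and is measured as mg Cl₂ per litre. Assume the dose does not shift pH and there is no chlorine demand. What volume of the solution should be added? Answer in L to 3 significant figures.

(a) 1.58 kg; (b) 63.4 L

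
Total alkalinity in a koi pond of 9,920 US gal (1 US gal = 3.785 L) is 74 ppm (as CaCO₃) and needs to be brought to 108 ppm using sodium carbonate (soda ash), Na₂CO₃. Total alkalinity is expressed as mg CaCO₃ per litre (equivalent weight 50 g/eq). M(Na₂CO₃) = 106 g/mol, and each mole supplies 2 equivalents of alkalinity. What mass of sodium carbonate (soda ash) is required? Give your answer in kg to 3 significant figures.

1.35 kg

Volume: 9,920 US gal × 3.785 L/gal = 37,547 L.
Alkalinity to add: (108 − 74) = 34 mg/L as CaCO₃ × 37,547 L = 1277 g as CaCO₃.
Equivalents: 1277 g ÷ 50 g/eq = 25.53 eq.
Each mole of Na₂CO₃ supplies 2 eq, so 25.53 / 2 = 12.77 mol.
Mass: 12.77 mol × 106 g/mol = 1353 g.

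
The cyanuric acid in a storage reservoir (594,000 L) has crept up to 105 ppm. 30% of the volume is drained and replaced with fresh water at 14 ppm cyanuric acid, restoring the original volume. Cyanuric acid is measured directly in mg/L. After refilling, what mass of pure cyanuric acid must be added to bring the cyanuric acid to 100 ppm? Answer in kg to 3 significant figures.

After draining 30% and refilling: 105 × 0.70 + 14 × 0.30 = 77.7 ppm.
Deficit to target: 100 − 77.7 = 22.3 mg/L.
Mass: 22.3 mg/L × 594,000 L = 13,250 g cyanuric acid.

13.2 kg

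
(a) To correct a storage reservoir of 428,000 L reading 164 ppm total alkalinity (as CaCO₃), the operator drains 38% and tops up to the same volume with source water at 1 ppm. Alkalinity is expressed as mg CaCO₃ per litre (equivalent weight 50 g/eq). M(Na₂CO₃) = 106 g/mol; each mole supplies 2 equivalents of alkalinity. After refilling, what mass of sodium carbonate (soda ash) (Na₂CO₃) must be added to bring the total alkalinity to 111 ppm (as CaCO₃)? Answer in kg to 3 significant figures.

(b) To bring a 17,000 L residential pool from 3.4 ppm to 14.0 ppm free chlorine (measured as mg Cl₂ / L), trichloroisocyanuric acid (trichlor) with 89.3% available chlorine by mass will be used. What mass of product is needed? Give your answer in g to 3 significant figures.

(a) 4.06 kg; (b) 202 g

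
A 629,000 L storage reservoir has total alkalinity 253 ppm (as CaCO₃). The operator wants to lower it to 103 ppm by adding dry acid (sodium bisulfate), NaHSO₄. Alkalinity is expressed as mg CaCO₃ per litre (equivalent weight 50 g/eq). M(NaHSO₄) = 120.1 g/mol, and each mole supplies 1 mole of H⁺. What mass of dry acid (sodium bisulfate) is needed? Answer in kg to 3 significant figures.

227 kg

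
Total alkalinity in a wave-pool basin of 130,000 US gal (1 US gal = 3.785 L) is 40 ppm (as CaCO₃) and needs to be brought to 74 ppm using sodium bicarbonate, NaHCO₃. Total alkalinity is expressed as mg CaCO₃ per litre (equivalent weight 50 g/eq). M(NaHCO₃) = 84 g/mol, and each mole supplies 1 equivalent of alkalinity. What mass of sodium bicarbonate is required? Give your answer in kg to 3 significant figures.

Volume: 130,000 US gal × 3.785 L/gal = 492,050 L.
Alkalinity to add: (74 − 40) = 34 mg/L as CaCO₃ × 492,050 L = 16,730 g as CaCO₃.
Equivalents: 16,730 g ÷ 50 g/eq = 334.6 eq.
NaHCO₃ supplies 1 eq per mole → 334.6 mol.
Mass: 334.6 mol × 84 g/mol = 28,110 g.

28.1 kg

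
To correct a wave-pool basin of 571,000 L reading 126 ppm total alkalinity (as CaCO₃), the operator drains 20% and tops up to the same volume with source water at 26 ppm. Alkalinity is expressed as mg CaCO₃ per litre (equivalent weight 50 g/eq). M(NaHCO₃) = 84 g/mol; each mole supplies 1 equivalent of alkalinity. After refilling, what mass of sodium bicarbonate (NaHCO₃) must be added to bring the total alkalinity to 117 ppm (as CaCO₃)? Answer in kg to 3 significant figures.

10.6 kg

After draining 20% and refilling: 126 × 0.80 + 26 × 0.20 = 106 ppm.
Deficit to target: 117 − 106 = 11 mg/L.
As CaCO₃: 11 mg/L × 571,000 L = 6281 g; ÷ 50 g/eq ÷ 1 = 125.6 mol NaHCO₃.
Mass: 125.6 × 84 = 10,550 g.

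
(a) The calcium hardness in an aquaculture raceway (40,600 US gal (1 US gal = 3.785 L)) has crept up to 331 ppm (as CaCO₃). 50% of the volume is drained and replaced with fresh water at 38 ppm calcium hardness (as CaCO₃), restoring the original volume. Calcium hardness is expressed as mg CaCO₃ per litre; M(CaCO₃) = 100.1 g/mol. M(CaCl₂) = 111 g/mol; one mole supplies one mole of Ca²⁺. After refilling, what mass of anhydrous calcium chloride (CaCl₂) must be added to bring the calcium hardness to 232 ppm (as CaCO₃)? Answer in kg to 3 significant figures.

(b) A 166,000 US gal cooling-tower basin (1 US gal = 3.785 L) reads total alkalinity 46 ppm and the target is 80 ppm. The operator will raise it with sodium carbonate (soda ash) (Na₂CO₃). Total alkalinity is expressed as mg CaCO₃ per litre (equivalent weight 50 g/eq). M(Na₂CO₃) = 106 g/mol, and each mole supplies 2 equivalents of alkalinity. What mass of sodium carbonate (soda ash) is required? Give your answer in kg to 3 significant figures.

(a) 8.09 kg; (b) 22.6 kg

(a) Volume: 40,600 US gal × 3.785 L/gal = 153,671 L.
(a) After draining 50% and refilling: 331 × 0.50 + 38 × 0.50 = 184.5 ppm.
(a) Deficit to target: 232 − 184.5 = 47.5 mg/L.
(a) As CaCO₃: 47.5 mg/L × 153,671 L = 7299 g; ÷ 100.1 = 72.92 mol Ca²⁺.
(a) Mass: 72.92 × 111 = 8094 g.

(b) Volume: 166,000 US gal × 3.785 L/gal = 628,310 L.
(b) Alkalinity to add: (80 − 46) = 34 mg/L as CaCO₃ × 628,310 L = 21,360 g as CaCO₃.
(b) Equivalents: 21,360 g ÷ 50 g/eq = 427.3 eq.
(b) Each mole of Na₂CO₃ supplies 2 eq, so 427.3 / 2 = 213.6 mol.
(b) Mass: 213.6 mol × 106 g/mol = 22,640 g.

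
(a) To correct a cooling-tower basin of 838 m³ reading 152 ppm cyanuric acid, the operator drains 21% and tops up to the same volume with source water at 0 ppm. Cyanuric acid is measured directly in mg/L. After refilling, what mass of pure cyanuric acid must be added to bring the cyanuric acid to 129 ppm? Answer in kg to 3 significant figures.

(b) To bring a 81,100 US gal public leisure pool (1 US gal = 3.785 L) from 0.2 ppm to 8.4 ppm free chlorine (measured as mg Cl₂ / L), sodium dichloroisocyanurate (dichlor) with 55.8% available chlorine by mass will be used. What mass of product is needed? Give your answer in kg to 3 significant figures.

(a) Volume: 838 m³ = 838,000 L.
(a) After draining 21% and refilling: 152 × 0.79 + 0 × 0.21 = 120.08 ppm.
(a) Deficit to target: 129 − 120.08 = 8.92 mg/L.
(a) Mass: 8.92 mg/L × 838,000 L = 7475 g cyanuric acid.

(b) Volume: 81,100 US gal × 3.785 L/gal = 306,964 L.
(b) Chlorine deficit: 8.4 − 0.2 = 8.2 ppm = 8.2 mg/L as Cl₂.
(b) Cl₂ equivalent needed: 8.2 mg/L × 306,964 L = 2,517,000 mg = 2517 g.
(b) Product at 55.8% available chlorine: 2517 / 0.558 = 4511 g.

(a) 7.47 kg; (b) 4.51 kg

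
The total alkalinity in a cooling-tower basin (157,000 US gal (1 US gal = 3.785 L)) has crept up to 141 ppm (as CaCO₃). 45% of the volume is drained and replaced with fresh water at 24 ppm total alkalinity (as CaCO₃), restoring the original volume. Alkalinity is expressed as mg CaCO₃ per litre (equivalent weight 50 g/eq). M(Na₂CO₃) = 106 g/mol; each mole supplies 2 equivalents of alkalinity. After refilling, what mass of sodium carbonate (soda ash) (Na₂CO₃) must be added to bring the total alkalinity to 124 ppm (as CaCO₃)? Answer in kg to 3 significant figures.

Volume: 157,000 US gal × 3.785 L/gal = 594,245 L.
After draining 45% and refilling: 141 × 0.55 + 24 × 0.45 = 88.35 ppm.
Deficit to target: 124 − 88.35 = 35.65 mg/L.
As CaCO₃: 35.65 mg/L × 594,245 L = 21,180 g; ÷ 50 g/eq ÷ 2 = 211.8 mol Na₂CO₃.
Mass: 211.8 × 106 = 22,460 g.

22.5 kg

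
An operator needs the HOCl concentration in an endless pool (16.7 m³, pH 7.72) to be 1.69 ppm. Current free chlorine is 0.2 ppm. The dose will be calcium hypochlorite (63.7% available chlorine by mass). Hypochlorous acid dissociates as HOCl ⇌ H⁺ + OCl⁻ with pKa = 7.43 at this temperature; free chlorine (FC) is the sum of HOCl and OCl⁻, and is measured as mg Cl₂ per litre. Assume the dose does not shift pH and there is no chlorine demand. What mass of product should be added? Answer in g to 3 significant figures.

Volume: 16.7 m³ = 16,700 L.
[OCl⁻]/[HOCl] = 10^(pH − pKa) = 10^(7.72 − 7.43) = 1.95; fraction as HOCl = 1/(1 + 1.95) = 0.339.
Free chlorine required for 1.69 ppm HOCl: 1.69 / 0.339 = 4.985 ppm.
FC to add: 4.985 − 0.2 = 4.785 mg/L as Cl₂.
Cl₂ equivalent: 4.785 mg/L × 16,700 L = 79.91 g.
Product at 63.7% available Cl: 79.91 / 0.637 = 125.5 g.

125 g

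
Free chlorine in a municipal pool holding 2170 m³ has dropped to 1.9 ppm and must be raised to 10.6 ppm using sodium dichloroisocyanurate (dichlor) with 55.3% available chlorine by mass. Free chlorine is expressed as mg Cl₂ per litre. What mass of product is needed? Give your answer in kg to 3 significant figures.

34.1 kg

Volume: 2170 m³ = 2,170,000 L.
Chlorine deficit: 10.6 − 1.9 = 8.7 ppm = 8.7 mg/L as Cl₂.
Cl₂ equivalent needed: 8.7 mg/L × 2,170,000 L = 18,880,000 mg = 18,880 g.
Product at 55.3% available chlorine: 18,880 / 0.553 = 34,140 g.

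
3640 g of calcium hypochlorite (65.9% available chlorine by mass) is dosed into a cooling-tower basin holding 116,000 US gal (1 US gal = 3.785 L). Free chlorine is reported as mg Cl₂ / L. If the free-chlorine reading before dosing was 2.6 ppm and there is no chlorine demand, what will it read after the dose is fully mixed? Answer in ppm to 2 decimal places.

Volume: 116,000 US gal × 3.785 L/gal = 439,060 L.
Available chlorine delivered: 3640 g × 0.659 = 2399 g as Cl₂.
Concentration rise: 2399 g / 439,060 L = 5.463 mg/L = 5.46 ppm.
Final FC: 2.6 + 5.46 = 8.06 ppm.

8.06 ppm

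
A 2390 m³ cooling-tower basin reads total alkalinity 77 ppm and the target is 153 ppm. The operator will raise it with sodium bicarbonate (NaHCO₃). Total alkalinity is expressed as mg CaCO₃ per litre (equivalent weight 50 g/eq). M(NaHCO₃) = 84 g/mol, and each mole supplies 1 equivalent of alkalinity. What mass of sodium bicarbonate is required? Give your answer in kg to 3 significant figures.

Volume: 2390 m³ = 2,390,000 L.
Alkalinity to add: (153 − 77) = 76 mg/L as CaCO₃ × 2,390,000 L = 181,600 g as CaCO₃.
Equivalents: 181,600 g ÷ 50 g/eq = 3633 eq.
NaHCO₃ supplies 1 eq per mole → 3633 mol.
Mass: 3633 mol × 84 g/mol = 305,200 g.

305 kg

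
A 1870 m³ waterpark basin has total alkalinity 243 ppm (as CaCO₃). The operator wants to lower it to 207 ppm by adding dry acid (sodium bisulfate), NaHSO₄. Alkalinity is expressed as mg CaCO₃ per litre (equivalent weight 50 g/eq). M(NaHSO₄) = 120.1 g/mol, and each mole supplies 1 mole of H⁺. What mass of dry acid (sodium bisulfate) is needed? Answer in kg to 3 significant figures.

162 kg

Volume: 1870 m³ = 1,870,000 L.
Alkalinity to neutralize: (243 − 207) = 36 mg/L as CaCO₃ × 1,870,000 L = 67,320 g as CaCO₃.
Equivalents of H⁺ required: 67,320 ÷ 50 g/eq = 1346 eq = 1346 mol NaHSO₄.
Mass of NaHSO₄: 1346 × 120.1 = 161,700 g.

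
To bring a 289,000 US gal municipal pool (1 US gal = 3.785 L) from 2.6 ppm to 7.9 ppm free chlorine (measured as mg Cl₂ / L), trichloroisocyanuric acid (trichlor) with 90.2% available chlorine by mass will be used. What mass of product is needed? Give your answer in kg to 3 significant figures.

Volume: 289,000 US gal × 3.785 L/gal = 1,093,865 L.
Chlorine deficit: 7.9 − 2.6 = 5.3 ppm = 5.3 mg/L as Cl₂.
Cl₂ equivalent needed: 5.3 mg/L × 1,093,865 L = 5,797,000 mg = 5797 g.
Product at 90.2% available chlorine: 5797 / 0.902 = 6427 g.

6.43 kg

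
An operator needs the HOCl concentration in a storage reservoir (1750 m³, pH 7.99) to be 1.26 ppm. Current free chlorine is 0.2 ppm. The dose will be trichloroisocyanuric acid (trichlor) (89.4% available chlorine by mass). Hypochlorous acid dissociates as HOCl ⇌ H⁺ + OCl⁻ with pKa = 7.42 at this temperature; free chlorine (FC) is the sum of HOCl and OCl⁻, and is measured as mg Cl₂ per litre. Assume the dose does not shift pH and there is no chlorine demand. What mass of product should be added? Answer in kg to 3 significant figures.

11.2 kg

Volume: 1750 m³ = 1,750,000 L.
[OCl⁻]/[HOCl] = 10^(pH − pKa) = 10^(7.99 − 7.42) = 3.715; fraction as HOCl = 1/(1 + 3.715) = 0.2121.
Free chlorine required for 1.26 ppm HOCl: 1.26 / 0.2121 = 5.941 ppm.
FC to add: 5.941 − 0.2 = 5.741 mg/L as Cl₂.
Cl₂ equivalent: 5.741 mg/L × 1,750,000 L = 10,050 g.
Product at 89.4% available Cl: 10,050 / 0.894 = 11,240 g.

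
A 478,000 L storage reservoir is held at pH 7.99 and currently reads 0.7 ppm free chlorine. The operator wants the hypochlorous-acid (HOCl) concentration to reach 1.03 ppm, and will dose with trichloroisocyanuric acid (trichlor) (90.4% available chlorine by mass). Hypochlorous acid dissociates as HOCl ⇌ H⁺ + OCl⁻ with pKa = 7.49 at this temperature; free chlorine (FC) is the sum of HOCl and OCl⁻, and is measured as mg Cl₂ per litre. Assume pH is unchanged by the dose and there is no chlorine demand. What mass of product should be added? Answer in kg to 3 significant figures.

[OCl⁻]/[HOCl] = 10^(pH − pKa) = 10^(7.99 − 7.49) = 3.162; fraction as HOCl = 1/(1 + 3.162) = 0.2403.
Free chlorine required for 1.03 ppm HOCl: 1.03 / 0.2403 = 4.287 ppm.
FC to add: 4.287 − 0.7 = 3.587 mg/L as Cl₂.
Cl₂ equivalent: 3.587 mg/L × 478,000 L = 1715 g.
Product at 90.4% available Cl: 1715 / 0.904 = 1897 g.

1.90 kg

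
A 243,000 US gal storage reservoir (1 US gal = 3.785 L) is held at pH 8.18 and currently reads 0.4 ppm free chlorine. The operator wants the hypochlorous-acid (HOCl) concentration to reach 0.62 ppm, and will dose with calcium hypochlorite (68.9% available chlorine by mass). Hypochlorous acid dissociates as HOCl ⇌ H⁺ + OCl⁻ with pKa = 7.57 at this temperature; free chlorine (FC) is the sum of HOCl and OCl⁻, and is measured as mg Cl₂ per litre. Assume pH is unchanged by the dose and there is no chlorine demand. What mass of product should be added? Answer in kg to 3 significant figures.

Volume: 243,000 US gal × 3.785 L/gal = 919,755 L.
[OCl⁻]/[HOCl] = 10^(pH − pKa) = 10^(8.18 − 7.57) = 4.074; fraction as HOCl = 1/(1 + 4.074) = 0.1971.
Free chlorine required for 0.62 ppm HOCl: 0.62 / 0.1971 = 3.146 ppm.
FC to add: 3.146 − 0.4 = 2.746 mg/L as Cl₂.
Cl₂ equivalent: 2.746 mg/L × 919,755 L = 2525 g.
Product at 68.9% available Cl: 2525 / 0.689 = 3665 g.

3.67 kg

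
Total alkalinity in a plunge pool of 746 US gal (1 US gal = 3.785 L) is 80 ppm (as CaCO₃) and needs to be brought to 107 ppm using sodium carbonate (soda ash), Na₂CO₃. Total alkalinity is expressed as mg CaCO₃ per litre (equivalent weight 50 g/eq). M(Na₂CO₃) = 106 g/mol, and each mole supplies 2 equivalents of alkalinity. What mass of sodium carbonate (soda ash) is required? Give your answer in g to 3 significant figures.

80.8 g

Volume: 746 US gal × 3.785 L/gal = 2,824 L.
Alkalinity to add: (107 − 80) = 27 mg/L as CaCO₃ × 2,824 L = 76.24 g as CaCO₃.
Equivalents: 76.24 g ÷ 50 g/eq = 1.525 eq.
Each mole of Na₂CO₃ supplies 2 eq, so 1.525 / 2 = 0.7624 mol.
Mass: 0.7624 mol × 106 g/mol = 80.81 g.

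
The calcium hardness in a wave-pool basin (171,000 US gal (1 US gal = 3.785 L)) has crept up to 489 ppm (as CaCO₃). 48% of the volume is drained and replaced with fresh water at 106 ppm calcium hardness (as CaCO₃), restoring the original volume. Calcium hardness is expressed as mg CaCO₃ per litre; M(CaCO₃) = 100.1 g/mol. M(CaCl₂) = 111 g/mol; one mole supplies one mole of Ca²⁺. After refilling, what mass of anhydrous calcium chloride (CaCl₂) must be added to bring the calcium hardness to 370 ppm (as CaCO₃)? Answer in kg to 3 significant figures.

46.5 kg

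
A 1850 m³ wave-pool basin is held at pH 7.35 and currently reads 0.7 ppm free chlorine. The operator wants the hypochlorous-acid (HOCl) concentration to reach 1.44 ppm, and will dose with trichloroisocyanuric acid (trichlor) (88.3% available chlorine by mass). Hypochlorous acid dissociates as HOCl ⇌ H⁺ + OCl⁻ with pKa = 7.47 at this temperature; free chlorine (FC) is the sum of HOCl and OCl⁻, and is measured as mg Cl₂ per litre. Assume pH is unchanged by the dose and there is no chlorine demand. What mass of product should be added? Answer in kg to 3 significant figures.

Volume: 1850 m³ = 1,850,000 L.
[OCl⁻]/[HOCl] = 10^(pH − pKa) = 10^(7.35 − 7.47) = 0.7586; fraction as HOCl = 1/(1 + 0.7586) = 0.5686.
Free chlorine required for 1.44 ppm HOCl: 1.44 / 0.5686 = 2.532 ppm.
FC to add: 2.532 − 0.7 = 1.832 mg/L as Cl₂.
Cl₂ equivalent: 1.832 mg/L × 1,850,000 L = 3390 g.
Product at 88.3% available Cl: 3390 / 0.883 = 3839 g.

3.84 kg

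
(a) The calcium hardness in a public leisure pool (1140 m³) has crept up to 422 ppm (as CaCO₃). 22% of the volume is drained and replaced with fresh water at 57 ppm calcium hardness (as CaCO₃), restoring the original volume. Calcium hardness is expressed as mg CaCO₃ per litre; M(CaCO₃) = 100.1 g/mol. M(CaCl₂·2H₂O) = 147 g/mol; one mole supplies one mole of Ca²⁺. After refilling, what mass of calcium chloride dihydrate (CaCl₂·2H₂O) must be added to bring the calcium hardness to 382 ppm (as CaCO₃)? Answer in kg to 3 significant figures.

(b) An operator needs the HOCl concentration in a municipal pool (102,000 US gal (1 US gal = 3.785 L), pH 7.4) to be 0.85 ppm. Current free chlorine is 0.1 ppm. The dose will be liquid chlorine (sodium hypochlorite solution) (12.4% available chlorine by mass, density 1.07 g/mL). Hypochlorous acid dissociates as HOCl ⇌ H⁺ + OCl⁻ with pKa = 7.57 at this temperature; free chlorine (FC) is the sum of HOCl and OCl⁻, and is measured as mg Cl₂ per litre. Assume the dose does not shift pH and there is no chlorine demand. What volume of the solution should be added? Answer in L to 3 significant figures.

(a) 67.5 kg; (b) 3.85 L

(a) Volume: 1140 m³ = 1,140,000 L.
(a) After draining 22% and refilling: 422 × 0.78 + 57 × 0.22 = 341.7 ppm.
(a) Deficit to target: 382 − 341.7 = 40.3 mg/L.
(a) As CaCO₃: 40.3 mg/L × 1,140,000 L = 45,940 g; ÷ 100.1 = 459 mol Ca²⁺.
(a) Mass: 459 × 147 = 67,470 g.

(b) Volume: 102,000 US gal × 3.785 L/gal = 386,070 L.
(b) [OCl⁻]/[HOCl] = 10^(pH − pKa) = 10^(7.4 − 7.57) = 0.6761; fraction as HOCl = 1/(1 + 0.6761) = 0.5966.
(b) Free chlorine required for 0.85 ppm HOCl: 0.85 / 0.5966 = 1.425 ppm.
(b) FC to add: 1.425 − 0.1 = 1.325 mg/L as Cl₂.
(b) Cl₂ equivalent: 1.325 mg/L × 386,070 L = 511.4 g.
(b) Product at 12.4% available Cl: 511.4 / 0.124 = 4124 g.
(b) Volume: 4124 g ÷ 1.07 g/mL = 3855 mL.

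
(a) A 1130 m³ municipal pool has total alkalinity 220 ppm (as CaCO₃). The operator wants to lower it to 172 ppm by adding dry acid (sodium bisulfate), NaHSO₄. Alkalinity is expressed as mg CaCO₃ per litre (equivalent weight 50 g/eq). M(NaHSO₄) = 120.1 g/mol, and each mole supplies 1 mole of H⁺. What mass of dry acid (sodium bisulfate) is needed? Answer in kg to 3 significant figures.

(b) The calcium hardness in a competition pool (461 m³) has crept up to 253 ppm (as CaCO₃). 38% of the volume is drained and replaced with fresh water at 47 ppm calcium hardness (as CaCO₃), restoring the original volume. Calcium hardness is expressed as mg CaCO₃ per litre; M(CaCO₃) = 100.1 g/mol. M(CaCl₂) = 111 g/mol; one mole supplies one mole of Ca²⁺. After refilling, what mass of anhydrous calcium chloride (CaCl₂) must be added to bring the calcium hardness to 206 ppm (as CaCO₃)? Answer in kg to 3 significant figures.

(a) 130 kg; (b) 16.0 kg

(a) Volume: 1130 m³ = 1,130,000 L.
(a) Alkalinity to neutralize: (220 − 172) = 48 mg/L as CaCO₃ × 1,130,000 L = 54,240 g as CaCO₃.
(a) Equivalents of H⁺ required: 54,240 ÷ 50 g/eq = 1085 eq = 1085 mol NaHSO₄.
(a) Mass of NaHSO₄: 1085 × 120.1 = 130,300 g.

(b) Volume: 461 m³ = 461,000 L.
(b) After draining 38% and refilling: 253 × 0.62 + 47 × 0.38 = 174.72 ppm.
(b) Deficit to target: 206 − 174.72 = 31.28 mg/L.
(b) As CaCO₃: 31.28 mg/L × 461,000 L = 14,420 g; ÷ 100.1 = 144.1 mol Ca²⁺.
(b) Mass: 144.1 × 111 = 15,990 g.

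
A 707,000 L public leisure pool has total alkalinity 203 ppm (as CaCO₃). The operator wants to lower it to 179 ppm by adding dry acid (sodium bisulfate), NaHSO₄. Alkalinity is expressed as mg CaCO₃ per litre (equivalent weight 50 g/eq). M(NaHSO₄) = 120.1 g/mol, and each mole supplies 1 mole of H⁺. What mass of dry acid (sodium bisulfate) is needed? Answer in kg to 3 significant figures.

40.8 kg

Alkalinity to neutralize: (203 − 179) = 24 mg/L as CaCO₃ × 707,000 L = 16,970 g as CaCO₃.
Equivalents of H⁺ required: 16,970 ÷ 50 g/eq = 339.4 eq = 339.4 mol NaHSO₄.
Mass of NaHSO₄: 339.4 × 120.1 = 40,760 g.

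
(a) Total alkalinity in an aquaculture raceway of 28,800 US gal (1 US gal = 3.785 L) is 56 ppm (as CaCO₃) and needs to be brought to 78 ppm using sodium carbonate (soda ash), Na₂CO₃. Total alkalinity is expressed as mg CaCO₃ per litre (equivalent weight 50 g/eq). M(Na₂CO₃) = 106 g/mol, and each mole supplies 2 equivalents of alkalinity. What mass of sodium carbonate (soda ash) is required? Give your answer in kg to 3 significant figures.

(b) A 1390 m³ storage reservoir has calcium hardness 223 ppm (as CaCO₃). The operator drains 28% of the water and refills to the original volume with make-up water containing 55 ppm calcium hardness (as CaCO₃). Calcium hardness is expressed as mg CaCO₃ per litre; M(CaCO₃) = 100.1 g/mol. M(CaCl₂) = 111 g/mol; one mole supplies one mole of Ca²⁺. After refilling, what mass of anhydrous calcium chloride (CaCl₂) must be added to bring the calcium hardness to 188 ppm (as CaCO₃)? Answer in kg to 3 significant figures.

(a) 2.54 kg; (b) 18.6 kg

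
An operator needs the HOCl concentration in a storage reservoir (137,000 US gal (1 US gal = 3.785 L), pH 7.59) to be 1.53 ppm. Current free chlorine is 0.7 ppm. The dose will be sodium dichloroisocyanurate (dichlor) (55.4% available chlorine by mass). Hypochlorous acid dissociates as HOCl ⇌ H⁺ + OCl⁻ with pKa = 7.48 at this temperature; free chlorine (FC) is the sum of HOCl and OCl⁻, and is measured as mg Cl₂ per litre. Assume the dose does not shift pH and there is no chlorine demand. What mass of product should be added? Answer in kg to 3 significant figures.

2.62 kg

Volume: 137,000 US gal × 3.785 L/gal = 518,545 L.
[OCl⁻]/[HOCl] = 10^(pH − pKa) = 10^(7.59 − 7.48) = 1.288; fraction as HOCl = 1/(1 + 1.288) = 0.437.
Free chlorine required for 1.53 ppm HOCl: 1.53 / 0.437 = 3.501 ppm.
FC to add: 3.501 − 0.7 = 2.801 mg/L as Cl₂.
Cl₂ equivalent: 2.801 mg/L × 518,545 L = 1452 g.
Product at 55.4% available Cl: 1452 / 0.554 = 2622 g.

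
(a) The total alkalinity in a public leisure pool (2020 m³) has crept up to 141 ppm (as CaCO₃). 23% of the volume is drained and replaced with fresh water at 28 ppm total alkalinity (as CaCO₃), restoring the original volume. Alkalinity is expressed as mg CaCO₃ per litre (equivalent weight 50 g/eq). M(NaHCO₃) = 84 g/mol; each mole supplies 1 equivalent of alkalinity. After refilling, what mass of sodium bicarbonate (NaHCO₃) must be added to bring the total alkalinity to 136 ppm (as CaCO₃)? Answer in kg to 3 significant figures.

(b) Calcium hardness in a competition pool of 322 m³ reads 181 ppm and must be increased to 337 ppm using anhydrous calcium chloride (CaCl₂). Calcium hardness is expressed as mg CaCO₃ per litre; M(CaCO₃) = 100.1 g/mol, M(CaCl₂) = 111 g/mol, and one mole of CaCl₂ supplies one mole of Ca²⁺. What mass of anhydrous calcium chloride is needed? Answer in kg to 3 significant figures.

(a) Volume: 2020 m³ = 2,020,000 L.
(a) After draining 23% and refilling: 141 × 0.77 + 28 × 0.23 = 115.01 ppm.
(a) Deficit to target: 136 − 115.01 = 20.99 mg/L.
(a) As CaCO₃: 20.99 mg/L × 2,020,000 L = 42,400 g; ÷ 50 g/eq ÷ 1 = 848 mol NaHCO₃.
(a) Mass: 848 × 84 = 71,230 g.

(b) Volume: 322 m³ = 322,000 L.
(b) Hardness to add: (337 − 181) = 156 mg/L as CaCO₃ × 322,000 L = 50,230 g as CaCO₃.
(b) Moles of Ca²⁺ (1 mol Ca²⁺ ≡ 1 mol CaCO₃): 50,230 / 100.1 g/mol = 501.8 mol.
(b) Mass of CaCl₂: 501.8 × 111 = 55,700 g.

(a) 71.2 kg; (b) 55.7 kg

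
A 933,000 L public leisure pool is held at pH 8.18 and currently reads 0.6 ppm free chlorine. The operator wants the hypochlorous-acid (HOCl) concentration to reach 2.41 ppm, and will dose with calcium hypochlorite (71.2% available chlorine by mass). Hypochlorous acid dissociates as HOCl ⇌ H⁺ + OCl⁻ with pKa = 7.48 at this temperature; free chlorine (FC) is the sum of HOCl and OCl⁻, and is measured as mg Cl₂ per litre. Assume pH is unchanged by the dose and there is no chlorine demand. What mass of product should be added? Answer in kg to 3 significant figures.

[OCl⁻]/[HOCl] = 10^(pH − pKa) = 10^(8.18 − 7.48) = 5.012; fraction as HOCl = 1/(1 + 5.012) = 0.1663.
Free chlorine required for 2.41 ppm HOCl: 2.41 / 0.1663 = 14.49 ppm.
FC to add: 14.49 − 0.6 = 13.89 mg/L as Cl₂.
Cl₂ equivalent: 13.89 mg/L × 933,000 L = 12,960 g.
Product at 71.2% available Cl: 12,960 / 0.712 = 18,200 g.

18.2 kg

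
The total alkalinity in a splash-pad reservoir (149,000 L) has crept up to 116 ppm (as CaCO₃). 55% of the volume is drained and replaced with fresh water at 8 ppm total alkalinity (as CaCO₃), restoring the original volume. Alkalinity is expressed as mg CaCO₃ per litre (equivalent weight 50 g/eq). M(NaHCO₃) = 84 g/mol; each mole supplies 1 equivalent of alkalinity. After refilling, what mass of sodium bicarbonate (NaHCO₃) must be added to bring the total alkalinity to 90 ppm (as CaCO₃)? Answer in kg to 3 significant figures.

After draining 55% and refilling: 116 × 0.45 + 8 × 0.55 = 56.6 ppm.
Deficit to target: 90 − 56.6 = 33.4 mg/L.
As CaCO₃: 33.4 mg/L × 149,000 L = 4977 g; ÷ 50 g/eq ÷ 1 = 99.53 mol NaHCO₃.
Mass: 99.53 × 84 = 8361 g.

8.36 kg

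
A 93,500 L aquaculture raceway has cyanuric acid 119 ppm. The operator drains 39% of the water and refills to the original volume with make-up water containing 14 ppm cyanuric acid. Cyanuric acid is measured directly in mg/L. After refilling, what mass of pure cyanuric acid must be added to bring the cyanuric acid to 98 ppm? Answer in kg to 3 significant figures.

1.87 kg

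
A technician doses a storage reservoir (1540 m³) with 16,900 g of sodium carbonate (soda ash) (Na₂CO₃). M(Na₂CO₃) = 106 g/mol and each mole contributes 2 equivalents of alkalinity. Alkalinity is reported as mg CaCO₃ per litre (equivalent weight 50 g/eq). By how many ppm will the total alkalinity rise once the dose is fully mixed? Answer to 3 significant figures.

10.4 ppm

Volume: 1540 m³ = 1,540,000 L.
Moles of Na₂CO₃: 16,900 g ÷ 106 g/mol = 159.4 mol → 318.9 eq of alkalinity.
As CaCO₃: 318.9 eq × 50 g/eq = 15,940 g.
Rise: 15,940 g / 1,540,000 L × 1000 = 10.35 mg/L.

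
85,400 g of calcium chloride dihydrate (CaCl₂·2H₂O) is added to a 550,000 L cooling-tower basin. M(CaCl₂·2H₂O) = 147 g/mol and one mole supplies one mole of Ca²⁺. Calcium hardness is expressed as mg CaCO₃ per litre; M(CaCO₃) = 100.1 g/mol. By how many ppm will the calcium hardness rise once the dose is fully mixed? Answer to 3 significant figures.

106 ppm

Moles of Ca²⁺: 85,400 g ÷ 147 g/mol = 581 mol.
As CaCO₃: 581 mol × 100.1 g/mol = 58,150 g.
Rise: 58,150 g / 550,000 L × 1000 = 105.7 mg/L.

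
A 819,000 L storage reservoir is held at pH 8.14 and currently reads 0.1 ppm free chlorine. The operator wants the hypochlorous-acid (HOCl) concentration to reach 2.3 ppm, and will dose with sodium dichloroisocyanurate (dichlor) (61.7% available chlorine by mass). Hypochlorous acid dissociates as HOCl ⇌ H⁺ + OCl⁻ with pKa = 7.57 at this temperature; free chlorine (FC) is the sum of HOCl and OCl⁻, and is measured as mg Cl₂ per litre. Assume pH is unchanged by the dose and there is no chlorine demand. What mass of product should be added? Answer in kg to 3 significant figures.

14.3 kg

[OCl⁻]/[HOCl] = 10^(pH − pKa) = 10^(8.14 − 7.57) = 3.715; fraction as HOCl = 1/(1 + 3.715) = 0.2121.
Free chlorine required for 2.3 ppm HOCl: 2.3 / 0.2121 = 10.85 ppm.
FC to add: 10.85 − 0.1 = 10.75 mg/L as Cl₂.
Cl₂ equivalent: 10.75 mg/L × 819,000 L = 8800 g.
Product at 61.7% available Cl: 8800 / 0.617 = 14,260 g.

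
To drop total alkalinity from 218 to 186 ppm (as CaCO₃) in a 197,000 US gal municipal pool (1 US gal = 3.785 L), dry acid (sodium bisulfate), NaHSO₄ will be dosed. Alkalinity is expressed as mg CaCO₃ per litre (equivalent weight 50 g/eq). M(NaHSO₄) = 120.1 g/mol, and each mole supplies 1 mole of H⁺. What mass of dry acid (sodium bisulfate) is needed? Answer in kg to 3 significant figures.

Volume: 197,000 US gal × 3.785 L/gal = 745,645 L.
Alkalinity to neutralize: (218 − 186) = 32 mg/L as CaCO₃ × 745,645 L = 23,860 g as CaCO₃.
Equivalents of H⁺ required: 23,860 ÷ 50 g/eq = 477.2 eq = 477.2 mol NaHSO₄.
Mass of NaHSO₄: 477.2 × 120.1 = 57,310 g.

57.3 kg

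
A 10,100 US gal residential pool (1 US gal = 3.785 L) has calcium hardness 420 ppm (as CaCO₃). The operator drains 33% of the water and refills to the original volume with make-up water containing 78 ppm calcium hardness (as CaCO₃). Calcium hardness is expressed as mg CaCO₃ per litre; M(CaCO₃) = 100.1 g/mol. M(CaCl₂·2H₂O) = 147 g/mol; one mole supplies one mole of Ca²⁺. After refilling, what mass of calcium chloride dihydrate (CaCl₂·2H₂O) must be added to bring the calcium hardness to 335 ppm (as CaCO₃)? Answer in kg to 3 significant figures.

Volume: 10,100 US gal × 3.785 L/gal = 38,228 L.
After draining 33% and refilling: 420 × 0.67 + 78 × 0.33 = 307.14 ppm.
Deficit to target: 335 − 307.14 = 27.86 mg/L.
As CaCO₃: 27.86 mg/L × 38,228 L = 1065 g; ÷ 100.1 = 10.64 mol Ca²⁺.
Mass: 10.64 × 147 = 1564 g.

1.56 kg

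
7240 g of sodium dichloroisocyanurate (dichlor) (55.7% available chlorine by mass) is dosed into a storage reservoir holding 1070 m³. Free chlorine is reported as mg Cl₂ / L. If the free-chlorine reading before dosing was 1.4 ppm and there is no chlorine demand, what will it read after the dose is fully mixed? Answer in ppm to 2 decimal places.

Volume: 1070 m³ = 1,070,000 L.
Available chlorine delivered: 7240 g × 0.557 = 4033 g as Cl₂.
Concentration rise: 4033 g / 1,070,000 L = 3.769 mg/L = 3.77 ppm.
Final FC: 1.4 + 3.77 = 5.17 ppm.

5.17 ppm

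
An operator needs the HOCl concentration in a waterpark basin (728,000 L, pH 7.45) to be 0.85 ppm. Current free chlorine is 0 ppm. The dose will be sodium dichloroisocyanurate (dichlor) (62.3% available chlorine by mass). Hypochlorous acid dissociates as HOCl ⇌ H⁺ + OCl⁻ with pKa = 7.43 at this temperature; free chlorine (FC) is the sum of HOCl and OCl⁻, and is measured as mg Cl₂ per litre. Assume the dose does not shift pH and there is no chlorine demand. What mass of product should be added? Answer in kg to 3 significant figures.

2.03 kg

[OCl⁻]/[HOCl] = 10^(pH − pKa) = 10^(7.45 − 7.43) = 1.047; fraction as HOCl = 1/(1 + 1.047) = 0.4885.
Free chlorine required for 0.85 ppm HOCl: 0.85 / 0.4885 = 1.74 ppm.
FC to add: 1.74 − 0 = 1.74 mg/L as Cl₂.
Cl₂ equivalent: 1.74 mg/L × 728,000 L = 1267 g.
Product at 62.3% available Cl: 1267 / 0.623 = 2033 g.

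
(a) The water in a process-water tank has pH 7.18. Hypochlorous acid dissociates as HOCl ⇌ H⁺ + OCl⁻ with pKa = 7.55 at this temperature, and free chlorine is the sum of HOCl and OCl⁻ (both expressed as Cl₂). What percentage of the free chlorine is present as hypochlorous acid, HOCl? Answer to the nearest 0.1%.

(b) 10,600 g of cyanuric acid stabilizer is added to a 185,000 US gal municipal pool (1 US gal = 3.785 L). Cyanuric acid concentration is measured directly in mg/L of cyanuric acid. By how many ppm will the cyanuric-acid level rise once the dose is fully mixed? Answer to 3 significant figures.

(a) 70.1%; (b) 15.1 ppm

(a) [OCl⁻]/[HOCl] = 10^(pH − pKa) = 10^(7.18 − 7.55) = 10^-0.37 = 0.4266.
(a) Fraction as HOCl = 1 / (1 + 0.4266) = 0.701.

(b) Volume: 185,000 US gal × 3.785 L/gal = 700,225 L.
(b) Rise: 10,600 g / 700,225 L × 1000 = 15.14 mg/L.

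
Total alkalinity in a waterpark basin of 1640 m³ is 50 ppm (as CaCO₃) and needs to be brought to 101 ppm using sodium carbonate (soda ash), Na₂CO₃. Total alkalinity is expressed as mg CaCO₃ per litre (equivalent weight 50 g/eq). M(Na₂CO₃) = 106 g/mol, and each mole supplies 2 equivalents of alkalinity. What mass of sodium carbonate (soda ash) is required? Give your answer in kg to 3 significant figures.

Volume: 1640 m³ = 1,640,000 L.
Alkalinity to add: (101 − 50) = 51 mg/L as CaCO₃ × 1,640,000 L = 83,640 g as CaCO₃.
Equivalents: 83,640 g ÷ 50 g/eq = 1673 eq.
Each mole of Na₂CO₃ supplies 2 eq, so 1673 / 2 = 836.4 mol.
Mass: 836.4 mol × 106 g/mol = 88,660 g.

88.7 kg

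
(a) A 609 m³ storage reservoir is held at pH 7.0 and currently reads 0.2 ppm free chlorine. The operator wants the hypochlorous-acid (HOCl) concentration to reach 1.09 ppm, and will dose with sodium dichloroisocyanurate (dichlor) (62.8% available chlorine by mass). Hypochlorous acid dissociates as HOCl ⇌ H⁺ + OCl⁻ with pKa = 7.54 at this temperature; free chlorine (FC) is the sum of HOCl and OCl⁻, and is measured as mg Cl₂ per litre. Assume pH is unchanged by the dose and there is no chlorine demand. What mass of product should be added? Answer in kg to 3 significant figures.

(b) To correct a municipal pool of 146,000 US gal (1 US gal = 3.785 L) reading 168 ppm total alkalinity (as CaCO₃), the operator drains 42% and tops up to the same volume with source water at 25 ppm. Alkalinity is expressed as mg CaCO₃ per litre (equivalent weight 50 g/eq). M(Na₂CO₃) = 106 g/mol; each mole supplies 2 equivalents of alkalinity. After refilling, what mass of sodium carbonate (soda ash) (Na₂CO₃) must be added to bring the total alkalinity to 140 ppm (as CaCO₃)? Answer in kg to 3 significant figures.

(a) Volume: 609 m³ = 609,000 L.
(a) [OCl⁻]/[HOCl] = 10^(pH − pKa) = 10^(7.0 − 7.54) = 0.2884; fraction as HOCl = 1/(1 + 0.2884) = 0.7762.
(a) Free chlorine required for 1.09 ppm HOCl: 1.09 / 0.7762 = 1.404 ppm.
(a) FC to add: 1.404 − 0.2 = 1.204 mg/L as Cl₂.
(a) Cl₂ equivalent: 1.204 mg/L × 609,000 L = 733.5 g.
(a) Product at 62.8% available Cl: 733.5 / 0.628 = 1168 g.

(b) Volume: 146,000 US gal × 3.785 L/gal = 552,610 L.
(b) After draining 42% and refilling: 168 × 0.58 + 25 × 0.42 = 107.94 ppm.
(b) Deficit to target: 140 − 107.94 = 32.06 mg/L.
(b) As CaCO₃: 32.06 mg/L × 552,610 L = 17,720 g; ÷ 50 g/eq ÷ 2 = 177.2 mol Na₂CO₃.
(b) Mass: 177.2 × 106 = 18,780 g.

(a) 1.17 kg; (b) 18.8 kg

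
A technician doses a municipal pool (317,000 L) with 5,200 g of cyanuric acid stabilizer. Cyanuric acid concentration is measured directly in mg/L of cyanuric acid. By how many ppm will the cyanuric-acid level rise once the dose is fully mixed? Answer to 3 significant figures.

16.4 ppm

Rise: 5,200 g / 317,000 L × 1000 = 16.4 mg/L.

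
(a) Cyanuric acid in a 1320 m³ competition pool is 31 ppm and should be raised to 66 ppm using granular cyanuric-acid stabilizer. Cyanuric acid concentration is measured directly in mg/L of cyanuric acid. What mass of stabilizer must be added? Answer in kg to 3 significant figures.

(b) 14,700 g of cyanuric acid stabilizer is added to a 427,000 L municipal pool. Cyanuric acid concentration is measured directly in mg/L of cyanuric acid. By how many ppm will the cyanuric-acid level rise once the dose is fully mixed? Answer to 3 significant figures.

(a) 46.2 kg; (b) 34.4 ppm

(a) Volume: 1320 m³ = 1,320,000 L.
(a) CYA to add: (66 − 31) = 35 mg/L × 1,320,000 L = 46,200 g cyanuric acid.

(b) Rise: 14,700 g / 427,000 L × 1000 = 34.43 mg/L.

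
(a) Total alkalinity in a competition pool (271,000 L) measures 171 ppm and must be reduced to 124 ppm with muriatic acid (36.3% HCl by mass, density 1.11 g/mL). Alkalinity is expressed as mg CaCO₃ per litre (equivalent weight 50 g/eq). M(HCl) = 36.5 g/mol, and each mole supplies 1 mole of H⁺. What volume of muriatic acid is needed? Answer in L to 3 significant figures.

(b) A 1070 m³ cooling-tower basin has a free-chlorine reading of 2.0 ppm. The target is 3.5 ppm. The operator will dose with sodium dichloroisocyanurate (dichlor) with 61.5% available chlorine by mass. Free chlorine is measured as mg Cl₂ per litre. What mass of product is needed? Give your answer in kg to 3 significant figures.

(a) 23.1 L; (b) 2.61 kg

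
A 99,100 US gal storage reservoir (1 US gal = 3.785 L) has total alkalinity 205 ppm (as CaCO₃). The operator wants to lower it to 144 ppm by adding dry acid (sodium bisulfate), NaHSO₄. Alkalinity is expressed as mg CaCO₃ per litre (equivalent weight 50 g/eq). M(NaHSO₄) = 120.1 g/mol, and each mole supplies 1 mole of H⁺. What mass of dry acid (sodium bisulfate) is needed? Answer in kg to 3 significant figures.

55.0 kg

Volume: 99,100 US gal × 3.785 L/gal = 375,094 L.
Alkalinity to neutralize: (205 − 144) = 61 mg/L as CaCO₃ × 375,094 L = 22,880 g as CaCO₃.
Equivalents of H⁺ required: 22,880 ÷ 50 g/eq = 457.6 eq = 457.6 mol NaHSO₄.
Mass of NaHSO₄: 457.6 × 120.1 = 54,960 g.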